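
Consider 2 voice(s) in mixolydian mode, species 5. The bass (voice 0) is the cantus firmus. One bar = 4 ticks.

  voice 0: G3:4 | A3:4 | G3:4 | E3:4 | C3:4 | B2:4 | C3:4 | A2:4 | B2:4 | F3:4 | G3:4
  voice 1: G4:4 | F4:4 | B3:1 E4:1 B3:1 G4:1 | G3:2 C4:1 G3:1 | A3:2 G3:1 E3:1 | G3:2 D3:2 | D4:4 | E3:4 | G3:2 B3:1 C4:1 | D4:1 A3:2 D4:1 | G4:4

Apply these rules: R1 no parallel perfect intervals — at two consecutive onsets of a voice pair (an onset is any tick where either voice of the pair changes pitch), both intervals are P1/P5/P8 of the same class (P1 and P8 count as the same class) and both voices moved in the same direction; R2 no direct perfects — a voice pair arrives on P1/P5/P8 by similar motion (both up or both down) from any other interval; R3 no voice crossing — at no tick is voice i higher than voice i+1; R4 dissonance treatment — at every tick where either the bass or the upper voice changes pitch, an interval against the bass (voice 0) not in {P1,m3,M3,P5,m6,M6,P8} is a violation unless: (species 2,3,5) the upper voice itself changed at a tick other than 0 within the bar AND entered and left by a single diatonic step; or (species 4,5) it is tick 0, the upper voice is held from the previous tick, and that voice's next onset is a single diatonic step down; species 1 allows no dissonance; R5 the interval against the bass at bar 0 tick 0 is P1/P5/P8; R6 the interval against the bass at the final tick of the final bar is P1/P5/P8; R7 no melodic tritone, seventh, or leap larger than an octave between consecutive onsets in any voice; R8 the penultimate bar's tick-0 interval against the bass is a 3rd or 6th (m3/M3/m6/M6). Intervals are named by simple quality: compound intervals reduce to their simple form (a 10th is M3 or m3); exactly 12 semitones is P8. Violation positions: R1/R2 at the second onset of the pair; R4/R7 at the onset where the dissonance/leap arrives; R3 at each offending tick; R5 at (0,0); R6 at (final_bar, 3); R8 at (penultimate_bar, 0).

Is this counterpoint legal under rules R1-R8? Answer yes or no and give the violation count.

No (6 violations)

bar 0: v0=G3 v1=G4 (P8)
bar 1: v0=A3 v1=F4 (m6)
bar 2: v0=G3 v1=B3 (M3)
bar 3: v0=E3 v1=G3 (m3)
bar 4: v0=C3 v1=A3 (M6)
bar 5: v0=B2 v1=G3 (m6)
bar 6: v0=C3 v1=D4 (M2)
bar 7: v0=A2 v1=E3 (P5)
bar 8: v0=B2 v1=G3 (m6)
bar 9: v0=F3 v1=D4 (M6)
bar 10: v0=G3 v1=G4 (P8)
  R7 @ bar2.0: F4->B3 leap 6st
  R4 @ bar6.0: C3/D4 M2 untreated
  R2 @ bar7.0: C3/D4 M2 -> A2/E3 P5 similar
  R7 @ bar7.0: D4->E3 leap 10st
  R7 @ bar9.0: B2->F3 leap 6st
  R2 @ bar10.0: F3/D4 M6 -> G3/G4 P8 similar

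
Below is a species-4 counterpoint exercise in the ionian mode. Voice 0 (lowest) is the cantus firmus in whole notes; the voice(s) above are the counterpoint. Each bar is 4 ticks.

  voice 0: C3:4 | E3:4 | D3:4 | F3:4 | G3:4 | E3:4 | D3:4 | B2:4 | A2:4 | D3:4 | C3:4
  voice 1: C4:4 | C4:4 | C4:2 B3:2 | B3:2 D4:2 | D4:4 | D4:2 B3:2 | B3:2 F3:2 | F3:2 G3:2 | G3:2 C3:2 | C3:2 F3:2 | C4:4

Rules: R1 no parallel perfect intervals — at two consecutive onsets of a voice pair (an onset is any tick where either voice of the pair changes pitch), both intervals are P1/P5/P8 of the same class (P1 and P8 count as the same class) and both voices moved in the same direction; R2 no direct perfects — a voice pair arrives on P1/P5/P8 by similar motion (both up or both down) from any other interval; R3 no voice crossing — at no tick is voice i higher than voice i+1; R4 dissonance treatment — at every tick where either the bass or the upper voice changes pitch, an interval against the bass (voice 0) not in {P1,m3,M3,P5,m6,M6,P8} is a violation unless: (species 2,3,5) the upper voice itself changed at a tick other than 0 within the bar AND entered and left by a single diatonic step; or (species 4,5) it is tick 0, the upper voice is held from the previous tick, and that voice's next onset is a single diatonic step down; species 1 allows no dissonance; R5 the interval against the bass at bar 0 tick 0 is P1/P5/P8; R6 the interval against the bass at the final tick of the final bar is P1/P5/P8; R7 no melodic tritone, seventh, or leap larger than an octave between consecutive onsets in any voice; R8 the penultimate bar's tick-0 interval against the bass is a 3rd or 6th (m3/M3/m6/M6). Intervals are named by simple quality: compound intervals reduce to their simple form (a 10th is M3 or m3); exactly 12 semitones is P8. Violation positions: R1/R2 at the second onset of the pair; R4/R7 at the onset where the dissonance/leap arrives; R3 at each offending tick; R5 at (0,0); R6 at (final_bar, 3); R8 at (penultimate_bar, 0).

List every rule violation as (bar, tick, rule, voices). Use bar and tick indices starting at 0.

bar 0: v0=C3 v1=C4 downbeat P8
bar 1: v0=E3 v1=C4 downbeat m6
bar 2: v0=D3 v1=C4 downbeat m7
bar 3: v0=F3 v1=B3 downbeat TT
bar 4: v0=G3 v1=D4 downbeat P5
bar 5: v0=E3 v1=D4 downbeat m7
bar 6: v0=D3 v1=B3 downbeat M6
bar 7: v0=B2 v1=F3 downbeat TT
bar 8: v0=A2 v1=G3 downbeat m7
bar 9: v0=D3 v1=C3 downbeat M2
bar 10: v0=C3 v1=C4 downbeat P8
  -> R4 @ bar 3 tick 0 v(0, 1): F3/B3 TT untreated
  -> R4 @ bar 5 tick 0 v(0, 1): E3/D4 m7 untreated
  -> R7 @ bar 6 tick 2 v(1,): B3->F3 leap 6st
  -> R4 @ bar 7 tick 0 v(0, 1): B2/F3 TT untreated
  -> R4 @ bar 8 tick 0 v(0, 1): A2/G3 m7 untreated
  -> R3 @ bar 9 tick 0 v(0, 1): D3 above C3
  -> R4 @ bar 9 tick 0 v(0, 1): D3/C3 M2 untreated
  -> R8 @ bar 9 tick 0 v(0, 1): penult M2 not 3rd/6th
  -> R3 @ bar 9 tick 1 v(0, 1): D3 above C3

(3, 0, R4, (0, 1))
(5, 0, R4, (0, 1))
(6, 2, R7, (1,))
(7, 0, R4, (0, 1))
(8, 0, R4, (0, 1))
(9, 0, R3, (0, 1))
(9, 0, R4, (0, 1))
(9, 0, R8, (0, 1))
(9, 1, R3, (0, 1))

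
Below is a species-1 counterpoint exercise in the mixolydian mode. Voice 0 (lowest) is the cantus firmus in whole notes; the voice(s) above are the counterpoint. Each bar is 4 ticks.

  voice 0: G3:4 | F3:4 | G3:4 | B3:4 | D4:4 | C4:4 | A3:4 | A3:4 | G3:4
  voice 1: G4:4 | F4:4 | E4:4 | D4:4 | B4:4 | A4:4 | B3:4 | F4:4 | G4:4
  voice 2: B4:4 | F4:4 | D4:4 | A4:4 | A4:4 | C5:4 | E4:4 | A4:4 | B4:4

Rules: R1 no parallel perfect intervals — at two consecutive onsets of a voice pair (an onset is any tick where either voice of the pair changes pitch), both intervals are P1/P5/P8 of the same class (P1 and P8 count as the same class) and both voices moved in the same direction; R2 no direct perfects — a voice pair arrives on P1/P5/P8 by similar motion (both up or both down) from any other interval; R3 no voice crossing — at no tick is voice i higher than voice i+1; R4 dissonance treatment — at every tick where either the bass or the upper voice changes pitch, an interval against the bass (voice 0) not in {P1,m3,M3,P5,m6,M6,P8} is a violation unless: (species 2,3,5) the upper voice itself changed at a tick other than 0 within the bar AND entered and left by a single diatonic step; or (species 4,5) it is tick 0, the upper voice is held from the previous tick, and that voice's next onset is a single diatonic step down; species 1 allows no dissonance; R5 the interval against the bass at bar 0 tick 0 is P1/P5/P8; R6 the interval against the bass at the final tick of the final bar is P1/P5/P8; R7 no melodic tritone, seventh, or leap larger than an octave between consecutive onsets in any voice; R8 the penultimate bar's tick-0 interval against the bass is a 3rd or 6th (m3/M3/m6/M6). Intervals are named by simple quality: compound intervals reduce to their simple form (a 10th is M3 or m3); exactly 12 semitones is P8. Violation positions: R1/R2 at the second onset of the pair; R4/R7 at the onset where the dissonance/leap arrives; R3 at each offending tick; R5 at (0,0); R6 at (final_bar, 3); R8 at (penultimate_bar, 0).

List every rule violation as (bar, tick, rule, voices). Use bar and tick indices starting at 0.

(0, 0, R5, (0, 2))
(1, 0, R1, (0, 1))
(1, 0, R2, (0, 2))
(1, 0, R2, (1, 2))
(1, 0, R7, (2,))
(2, 0, R3, (1, 2))
(2, 1, R3, (1, 2))
(2, 2, R3, (1, 2))
(2, 3, R3, (1, 2))
(3, 0, R4, (0, 2))
(4, 0, R3, (1, 2))
(4, 1, R3, (1, 2))
(4, 2, R3, (1, 2))
(4, 3, R3, (1, 2))
(6, 0, R2, (0, 2))
(6, 0, R4, (0, 1))
(6, 0, R7, (1,))
(7, 0, R7, (1,))
(7, 0, R8, (0, 2))
(8, 3, R6, (0, 2))

bar 0: v0=G3 v1=G4 v2=B4 downbeat M3
bar 1: v0=F3 v1=F4 v2=F4 downbeat P8
bar 2: v0=G3 v1=E4 v2=D4 downbeat P5
bar 3: v0=B3 v1=D4 v2=A4 downbeat m7
bar 4: v0=D4 v1=B4 v2=A4 downbeat P5
bar 5: v0=C4 v1=A4 v2=C5 downbeat P8
bar 6: v0=A3 v1=B3 v2=E4 downbeat P5
bar 7: v0=A3 v1=F4 v2=A4 downbeat P8
bar 8: v0=G3 v1=G4 v2=B4 downbeat M3
  -> R5 @ bar 0 tick 0 v(0, 2): opens on M3
  -> R1 @ bar 1 tick 0 v(0, 1): G3/G4 P8 -> F3/F4 P8 similar
  -> R2 @ bar 1 tick 0 v(0, 2): G3/B4 M3 -> F3/F4 P8 similar
  -> R2 @ bar 1 tick 0 v(1, 2): G4/B4 M3 -> F4/F4 P1 similar
  -> R7 @ bar 1 tick 0 v(2,): B4->F4 leap 6st
  -> R3 @ bar 2 tick 0 v(1, 2): E4 above D4
  -> R3 @ bar 2 tick 1 v(1, 2): E4 above D4
  -> R3 @ bar 2 tick 2 v(1, 2): E4 above D4
  -> R3 @ bar 2 tick 3 v(1, 2): E4 above D4
  -> R4 @ bar 3 tick 0 v(0, 2): B3/A4 m7 untreated
  -> R3 @ bar 4 tick 0 v(1, 2): B4 above A4
  -> R3 @ bar 4 tick 1 v(1, 2): B4 above A4
  -> R3 @ bar 4 tick 2 v(1, 2): B4 above A4
  -> R3 @ bar 4 tick 3 v(1, 2): B4 above A4
  -> R2 @ bar 6 tick 0 v(0, 2): C4/C5 P8 -> A3/E4 P5 similar
  -> R4 @ bar 6 tick 0 v(0, 1): A3/B3 M2 untreated
  -> R7 @ bar 6 tick 0 v(1,): A4->B3 leap 10st
  -> R7 @ bar 7 tick 0 v(1,): B3->F4 leap 6st
  -> R8 @ bar 7 tick 0 v(0, 2): penult P8 not 3rd/6th
  -> R6 @ bar 8 tick 3 v(0, 2): closes on M3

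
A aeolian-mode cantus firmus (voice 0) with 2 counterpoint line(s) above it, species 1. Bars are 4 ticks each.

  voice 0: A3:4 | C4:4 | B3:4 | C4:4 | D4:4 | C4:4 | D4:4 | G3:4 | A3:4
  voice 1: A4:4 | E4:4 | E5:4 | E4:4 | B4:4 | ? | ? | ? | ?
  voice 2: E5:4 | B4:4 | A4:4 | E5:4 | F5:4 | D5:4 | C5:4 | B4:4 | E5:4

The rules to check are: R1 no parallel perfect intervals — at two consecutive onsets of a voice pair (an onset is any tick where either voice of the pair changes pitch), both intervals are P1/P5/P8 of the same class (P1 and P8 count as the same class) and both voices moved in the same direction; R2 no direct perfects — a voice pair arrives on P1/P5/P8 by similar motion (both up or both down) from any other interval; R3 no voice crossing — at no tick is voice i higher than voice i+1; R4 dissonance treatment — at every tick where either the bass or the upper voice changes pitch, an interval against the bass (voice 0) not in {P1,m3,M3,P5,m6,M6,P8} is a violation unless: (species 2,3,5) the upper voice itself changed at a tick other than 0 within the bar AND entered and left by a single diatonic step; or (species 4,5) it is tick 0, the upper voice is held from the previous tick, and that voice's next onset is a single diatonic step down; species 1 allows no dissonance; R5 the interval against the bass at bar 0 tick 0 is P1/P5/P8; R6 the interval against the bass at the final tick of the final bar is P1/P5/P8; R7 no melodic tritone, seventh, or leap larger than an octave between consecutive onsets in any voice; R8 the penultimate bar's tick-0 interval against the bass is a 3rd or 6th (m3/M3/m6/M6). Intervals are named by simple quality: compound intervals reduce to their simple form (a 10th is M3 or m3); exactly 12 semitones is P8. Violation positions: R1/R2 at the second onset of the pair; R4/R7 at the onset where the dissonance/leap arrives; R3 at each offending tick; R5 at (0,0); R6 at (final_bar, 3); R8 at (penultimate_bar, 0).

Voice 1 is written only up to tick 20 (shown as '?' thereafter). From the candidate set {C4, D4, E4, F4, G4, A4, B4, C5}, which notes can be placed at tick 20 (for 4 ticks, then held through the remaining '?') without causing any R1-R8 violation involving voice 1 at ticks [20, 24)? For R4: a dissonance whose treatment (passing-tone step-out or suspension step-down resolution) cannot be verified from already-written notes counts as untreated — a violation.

{A4, C5, E4}

C4: violates R2,R7
D4: violates R2,R4
E4: legal
F4: violates R4,R7
G4: violates R2
A4: legal
B4: violates R4
C5: legal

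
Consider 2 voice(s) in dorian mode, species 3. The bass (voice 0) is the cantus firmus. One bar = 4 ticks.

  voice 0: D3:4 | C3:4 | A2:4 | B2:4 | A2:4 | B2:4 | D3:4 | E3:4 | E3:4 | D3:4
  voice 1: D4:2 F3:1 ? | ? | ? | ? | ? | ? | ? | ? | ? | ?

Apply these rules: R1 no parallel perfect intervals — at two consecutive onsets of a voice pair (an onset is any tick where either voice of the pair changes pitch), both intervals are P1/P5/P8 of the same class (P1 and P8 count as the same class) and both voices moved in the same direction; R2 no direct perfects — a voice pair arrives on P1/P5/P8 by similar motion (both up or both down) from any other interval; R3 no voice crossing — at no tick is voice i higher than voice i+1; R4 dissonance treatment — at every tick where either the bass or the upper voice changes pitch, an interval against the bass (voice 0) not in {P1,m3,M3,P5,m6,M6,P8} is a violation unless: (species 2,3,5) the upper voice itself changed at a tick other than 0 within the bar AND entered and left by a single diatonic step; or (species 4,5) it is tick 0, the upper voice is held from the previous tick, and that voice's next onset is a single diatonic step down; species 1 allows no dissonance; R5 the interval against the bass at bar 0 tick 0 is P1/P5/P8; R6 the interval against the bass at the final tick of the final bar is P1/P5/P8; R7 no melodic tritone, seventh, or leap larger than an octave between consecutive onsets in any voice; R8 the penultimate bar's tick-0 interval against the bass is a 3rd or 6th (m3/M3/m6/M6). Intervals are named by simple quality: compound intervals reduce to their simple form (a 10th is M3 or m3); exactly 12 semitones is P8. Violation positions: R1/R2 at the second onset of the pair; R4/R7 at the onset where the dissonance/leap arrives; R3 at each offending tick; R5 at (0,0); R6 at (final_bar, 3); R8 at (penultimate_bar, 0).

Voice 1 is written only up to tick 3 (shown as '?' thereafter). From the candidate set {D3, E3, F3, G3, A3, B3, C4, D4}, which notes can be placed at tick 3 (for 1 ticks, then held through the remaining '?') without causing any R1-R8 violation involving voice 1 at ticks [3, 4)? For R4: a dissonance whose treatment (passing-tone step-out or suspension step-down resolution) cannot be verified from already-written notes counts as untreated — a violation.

D3: legal
E3: violates R4
F3: legal
G3: violates R4
A3: legal
B3: violates R7
C4: violates R4
D4: legal

{A3, D3, D4, F3}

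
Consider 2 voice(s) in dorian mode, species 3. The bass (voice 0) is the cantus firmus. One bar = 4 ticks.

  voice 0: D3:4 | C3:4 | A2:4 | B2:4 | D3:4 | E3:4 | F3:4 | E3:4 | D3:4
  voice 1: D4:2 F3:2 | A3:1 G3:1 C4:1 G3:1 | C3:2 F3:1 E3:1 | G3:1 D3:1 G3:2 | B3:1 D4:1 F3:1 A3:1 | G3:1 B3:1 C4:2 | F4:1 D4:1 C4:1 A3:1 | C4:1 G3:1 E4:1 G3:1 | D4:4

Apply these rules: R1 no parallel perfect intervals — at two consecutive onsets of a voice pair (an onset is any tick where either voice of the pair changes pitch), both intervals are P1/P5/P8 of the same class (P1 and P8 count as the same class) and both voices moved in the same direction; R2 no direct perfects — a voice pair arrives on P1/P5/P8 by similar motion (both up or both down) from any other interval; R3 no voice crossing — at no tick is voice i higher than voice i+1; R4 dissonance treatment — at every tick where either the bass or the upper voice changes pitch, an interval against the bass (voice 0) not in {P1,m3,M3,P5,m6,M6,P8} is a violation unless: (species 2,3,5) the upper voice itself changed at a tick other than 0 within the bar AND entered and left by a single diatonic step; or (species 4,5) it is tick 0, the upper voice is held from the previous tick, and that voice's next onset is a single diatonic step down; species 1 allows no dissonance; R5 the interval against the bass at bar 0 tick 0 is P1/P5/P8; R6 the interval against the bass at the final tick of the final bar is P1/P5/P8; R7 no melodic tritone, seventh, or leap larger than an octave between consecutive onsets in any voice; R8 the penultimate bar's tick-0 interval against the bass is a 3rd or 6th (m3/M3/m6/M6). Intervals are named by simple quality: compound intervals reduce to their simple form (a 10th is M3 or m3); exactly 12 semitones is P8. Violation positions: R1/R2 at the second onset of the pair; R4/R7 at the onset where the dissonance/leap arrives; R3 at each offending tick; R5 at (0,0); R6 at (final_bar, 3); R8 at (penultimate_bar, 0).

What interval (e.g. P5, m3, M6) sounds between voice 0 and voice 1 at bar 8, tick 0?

voice 0=D3 voice 1=D4 -> P8

P8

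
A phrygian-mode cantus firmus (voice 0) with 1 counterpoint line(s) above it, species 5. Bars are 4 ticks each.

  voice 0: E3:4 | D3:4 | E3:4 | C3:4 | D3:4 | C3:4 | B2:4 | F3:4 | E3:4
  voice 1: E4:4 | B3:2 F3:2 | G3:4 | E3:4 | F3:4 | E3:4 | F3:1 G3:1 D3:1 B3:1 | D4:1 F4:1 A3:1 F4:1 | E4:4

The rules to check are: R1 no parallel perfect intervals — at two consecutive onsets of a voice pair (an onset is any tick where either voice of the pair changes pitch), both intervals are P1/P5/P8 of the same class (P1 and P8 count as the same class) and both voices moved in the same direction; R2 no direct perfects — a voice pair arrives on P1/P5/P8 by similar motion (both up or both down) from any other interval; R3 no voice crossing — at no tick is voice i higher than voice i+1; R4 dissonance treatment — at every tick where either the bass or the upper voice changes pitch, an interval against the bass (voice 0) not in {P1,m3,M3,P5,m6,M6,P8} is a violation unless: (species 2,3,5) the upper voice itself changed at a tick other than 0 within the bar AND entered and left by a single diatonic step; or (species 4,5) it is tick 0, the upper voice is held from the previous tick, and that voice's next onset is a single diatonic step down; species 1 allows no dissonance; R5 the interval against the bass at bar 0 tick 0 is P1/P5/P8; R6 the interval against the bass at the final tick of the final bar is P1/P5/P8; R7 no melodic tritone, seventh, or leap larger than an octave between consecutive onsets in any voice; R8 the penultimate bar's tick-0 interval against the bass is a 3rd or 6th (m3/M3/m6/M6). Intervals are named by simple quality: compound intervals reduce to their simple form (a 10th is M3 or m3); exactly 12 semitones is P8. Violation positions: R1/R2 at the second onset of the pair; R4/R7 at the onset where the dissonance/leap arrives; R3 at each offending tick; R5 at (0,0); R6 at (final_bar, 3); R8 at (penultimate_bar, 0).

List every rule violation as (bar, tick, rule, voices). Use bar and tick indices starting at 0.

(1, 2, R7, (1,))
(6, 0, R4, (0, 1))
(7, 0, R7, (0,))
(8, 0, R1, (0, 1))

bar 0: v0=E3 v1=E4 downbeat P8
bar 1: v0=D3 v1=B3 downbeat M6
bar 2: v0=E3 v1=G3 downbeat m3
bar 3: v0=C3 v1=E3 downbeat M3
bar 4: v0=D3 v1=F3 downbeat m3
bar 5: v0=C3 v1=E3 downbeat M3
bar 6: v0=B2 v1=F3 downbeat TT
bar 7: v0=F3 v1=D4 downbeat M6
bar 8: v0=E3 v1=E4 downbeat P8
  -> R7 @ bar 1 tick 2 v(1,): B3->F3 leap 6st
  -> R4 @ bar 6 tick 0 v(0, 1): B2/F3 TT untreated
  -> R7 @ bar 7 tick 0 v(0,): B2->F3 leap 6st
  -> R1 @ bar 8 tick 0 v(0, 1): F3/F4 P8 -> E3/E4 P8 similar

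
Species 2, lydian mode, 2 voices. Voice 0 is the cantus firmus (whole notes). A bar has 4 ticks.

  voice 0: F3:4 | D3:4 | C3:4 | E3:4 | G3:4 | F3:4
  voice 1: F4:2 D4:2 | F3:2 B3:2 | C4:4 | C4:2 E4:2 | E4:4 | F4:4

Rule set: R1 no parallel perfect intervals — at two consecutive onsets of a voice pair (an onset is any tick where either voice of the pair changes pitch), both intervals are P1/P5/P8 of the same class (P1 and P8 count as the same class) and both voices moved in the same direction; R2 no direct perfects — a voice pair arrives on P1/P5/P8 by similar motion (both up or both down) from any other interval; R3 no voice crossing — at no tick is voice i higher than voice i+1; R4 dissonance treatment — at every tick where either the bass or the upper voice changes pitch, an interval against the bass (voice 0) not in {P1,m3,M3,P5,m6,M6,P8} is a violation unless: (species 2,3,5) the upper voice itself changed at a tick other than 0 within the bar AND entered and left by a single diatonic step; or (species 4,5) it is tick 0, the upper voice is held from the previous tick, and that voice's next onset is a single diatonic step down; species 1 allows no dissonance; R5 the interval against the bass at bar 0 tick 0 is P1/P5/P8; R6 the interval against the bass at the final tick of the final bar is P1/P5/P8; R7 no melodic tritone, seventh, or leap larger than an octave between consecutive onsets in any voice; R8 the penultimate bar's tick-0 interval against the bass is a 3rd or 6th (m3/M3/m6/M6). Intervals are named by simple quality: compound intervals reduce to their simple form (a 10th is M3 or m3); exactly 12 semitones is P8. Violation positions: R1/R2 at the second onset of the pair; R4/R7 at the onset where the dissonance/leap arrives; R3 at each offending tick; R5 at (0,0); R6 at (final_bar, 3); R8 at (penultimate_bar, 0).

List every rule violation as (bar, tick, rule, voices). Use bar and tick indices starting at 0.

bar 0: v0=F3 v1=F4 downbeat P8
bar 1: v0=D3 v1=F3 downbeat m3
bar 2: v0=C3 v1=C4 downbeat P8
bar 3: v0=E3 v1=C4 downbeat m6
bar 4: v0=G3 v1=E4 downbeat M6
bar 5: v0=F3 v1=F4 downbeat P8
  -> R7 @ bar 1 tick 2 v(1,): F3->B3 leap 6st

(1, 2, R7, (1,))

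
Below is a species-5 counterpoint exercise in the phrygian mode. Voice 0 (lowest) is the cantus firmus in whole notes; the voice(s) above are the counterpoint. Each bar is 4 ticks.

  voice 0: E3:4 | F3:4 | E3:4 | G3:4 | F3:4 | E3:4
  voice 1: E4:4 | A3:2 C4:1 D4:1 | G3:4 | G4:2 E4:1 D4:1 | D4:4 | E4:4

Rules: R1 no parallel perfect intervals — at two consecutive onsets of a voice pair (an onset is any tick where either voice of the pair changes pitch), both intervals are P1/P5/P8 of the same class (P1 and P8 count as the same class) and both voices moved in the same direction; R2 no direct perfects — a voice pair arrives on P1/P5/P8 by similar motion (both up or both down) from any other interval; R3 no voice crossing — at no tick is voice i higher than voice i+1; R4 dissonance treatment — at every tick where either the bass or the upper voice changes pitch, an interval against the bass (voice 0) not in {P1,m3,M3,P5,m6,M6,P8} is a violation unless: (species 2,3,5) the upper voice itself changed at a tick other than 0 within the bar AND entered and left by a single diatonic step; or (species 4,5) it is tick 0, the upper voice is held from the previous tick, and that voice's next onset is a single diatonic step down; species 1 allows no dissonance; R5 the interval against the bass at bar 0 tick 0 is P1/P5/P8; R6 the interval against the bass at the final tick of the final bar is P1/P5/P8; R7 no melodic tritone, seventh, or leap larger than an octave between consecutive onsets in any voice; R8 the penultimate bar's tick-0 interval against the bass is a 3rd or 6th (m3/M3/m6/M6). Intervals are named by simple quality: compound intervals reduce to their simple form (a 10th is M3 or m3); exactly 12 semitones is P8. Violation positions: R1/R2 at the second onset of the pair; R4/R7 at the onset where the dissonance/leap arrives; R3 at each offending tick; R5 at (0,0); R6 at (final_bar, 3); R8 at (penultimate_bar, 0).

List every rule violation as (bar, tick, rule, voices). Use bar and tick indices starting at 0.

bar 0: v0=E3 v1=E4 downbeat P8
bar 1: v0=F3 v1=A3 downbeat M3
bar 2: v0=E3 v1=G3 downbeat m3
bar 3: v0=G3 v1=G4 downbeat P8
bar 4: v0=F3 v1=D4 downbeat M6
bar 5: v0=E3 v1=E4 downbeat P8
  -> R2 @ bar 3 tick 0 v(0, 1): E3/G3 m3 -> G3/G4 P8 similar

(3, 0, R2, (0, 1))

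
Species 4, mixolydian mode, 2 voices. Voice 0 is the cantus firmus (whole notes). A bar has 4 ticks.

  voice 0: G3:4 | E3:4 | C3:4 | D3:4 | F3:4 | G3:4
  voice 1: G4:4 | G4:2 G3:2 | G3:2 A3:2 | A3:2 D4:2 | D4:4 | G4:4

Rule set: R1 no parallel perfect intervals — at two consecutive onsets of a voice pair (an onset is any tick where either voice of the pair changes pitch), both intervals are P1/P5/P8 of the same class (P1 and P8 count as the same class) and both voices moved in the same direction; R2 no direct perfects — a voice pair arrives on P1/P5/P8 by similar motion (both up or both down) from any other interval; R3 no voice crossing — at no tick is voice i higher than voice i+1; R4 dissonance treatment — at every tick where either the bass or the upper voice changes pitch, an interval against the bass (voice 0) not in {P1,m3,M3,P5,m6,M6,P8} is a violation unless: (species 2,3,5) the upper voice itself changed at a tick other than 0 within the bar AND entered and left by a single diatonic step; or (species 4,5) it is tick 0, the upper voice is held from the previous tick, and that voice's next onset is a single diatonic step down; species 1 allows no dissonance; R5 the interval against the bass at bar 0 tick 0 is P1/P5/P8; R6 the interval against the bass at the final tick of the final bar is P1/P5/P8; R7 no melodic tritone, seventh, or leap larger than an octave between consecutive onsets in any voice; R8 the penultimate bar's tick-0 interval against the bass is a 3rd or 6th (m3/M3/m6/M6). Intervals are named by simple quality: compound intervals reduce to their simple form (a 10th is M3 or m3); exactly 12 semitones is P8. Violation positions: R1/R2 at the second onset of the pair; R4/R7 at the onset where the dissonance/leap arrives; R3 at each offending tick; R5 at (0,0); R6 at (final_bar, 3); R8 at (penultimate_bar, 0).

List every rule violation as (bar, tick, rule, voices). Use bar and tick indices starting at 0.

bar 0: v0=G3 v1=G4 downbeat P8
bar 1: v0=E3 v1=G4 downbeat m3
bar 2: v0=C3 v1=G3 downbeat P5
bar 3: v0=D3 v1=A3 downbeat P5
bar 4: v0=F3 v1=D4 downbeat M6
bar 5: v0=G3 v1=G4 downbeat P8
  -> R2 @ bar 5 tick 0 v(0, 1): F3/D4 M6 -> G3/G4 P8 similar

(5, 0, R2, (0, 1))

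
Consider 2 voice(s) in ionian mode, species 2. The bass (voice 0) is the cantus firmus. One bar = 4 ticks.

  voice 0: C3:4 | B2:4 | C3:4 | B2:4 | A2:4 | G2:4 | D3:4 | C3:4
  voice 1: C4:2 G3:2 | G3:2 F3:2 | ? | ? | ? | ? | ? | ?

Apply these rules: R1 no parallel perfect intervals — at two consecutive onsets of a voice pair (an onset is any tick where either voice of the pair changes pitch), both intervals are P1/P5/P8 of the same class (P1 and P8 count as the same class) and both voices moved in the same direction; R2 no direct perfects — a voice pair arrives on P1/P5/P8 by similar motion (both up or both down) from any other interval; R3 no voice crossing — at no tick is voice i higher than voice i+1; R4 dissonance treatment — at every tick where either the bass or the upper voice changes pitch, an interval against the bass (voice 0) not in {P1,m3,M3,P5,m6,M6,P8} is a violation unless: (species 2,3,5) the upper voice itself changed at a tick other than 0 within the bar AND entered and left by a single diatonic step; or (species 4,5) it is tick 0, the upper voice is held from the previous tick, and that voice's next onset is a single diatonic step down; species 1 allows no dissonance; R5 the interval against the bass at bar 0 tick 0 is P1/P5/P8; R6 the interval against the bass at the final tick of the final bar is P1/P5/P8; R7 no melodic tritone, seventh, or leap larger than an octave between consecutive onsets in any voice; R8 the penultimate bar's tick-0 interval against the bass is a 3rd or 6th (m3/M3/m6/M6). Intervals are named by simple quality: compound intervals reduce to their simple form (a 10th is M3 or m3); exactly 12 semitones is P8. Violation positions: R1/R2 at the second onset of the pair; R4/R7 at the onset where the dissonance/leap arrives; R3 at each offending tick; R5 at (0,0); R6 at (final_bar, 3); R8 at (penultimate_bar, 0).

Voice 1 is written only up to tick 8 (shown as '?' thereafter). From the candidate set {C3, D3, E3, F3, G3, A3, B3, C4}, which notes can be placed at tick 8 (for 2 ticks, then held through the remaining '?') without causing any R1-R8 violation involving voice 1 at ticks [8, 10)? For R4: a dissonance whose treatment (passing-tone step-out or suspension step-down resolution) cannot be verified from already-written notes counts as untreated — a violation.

{A3, C3, E3}

C3: legal
D3: violates R4
E3: legal
F3: violates R4
G3: violates R2
A3: legal
B3: violates R4,R7
C4: violates R2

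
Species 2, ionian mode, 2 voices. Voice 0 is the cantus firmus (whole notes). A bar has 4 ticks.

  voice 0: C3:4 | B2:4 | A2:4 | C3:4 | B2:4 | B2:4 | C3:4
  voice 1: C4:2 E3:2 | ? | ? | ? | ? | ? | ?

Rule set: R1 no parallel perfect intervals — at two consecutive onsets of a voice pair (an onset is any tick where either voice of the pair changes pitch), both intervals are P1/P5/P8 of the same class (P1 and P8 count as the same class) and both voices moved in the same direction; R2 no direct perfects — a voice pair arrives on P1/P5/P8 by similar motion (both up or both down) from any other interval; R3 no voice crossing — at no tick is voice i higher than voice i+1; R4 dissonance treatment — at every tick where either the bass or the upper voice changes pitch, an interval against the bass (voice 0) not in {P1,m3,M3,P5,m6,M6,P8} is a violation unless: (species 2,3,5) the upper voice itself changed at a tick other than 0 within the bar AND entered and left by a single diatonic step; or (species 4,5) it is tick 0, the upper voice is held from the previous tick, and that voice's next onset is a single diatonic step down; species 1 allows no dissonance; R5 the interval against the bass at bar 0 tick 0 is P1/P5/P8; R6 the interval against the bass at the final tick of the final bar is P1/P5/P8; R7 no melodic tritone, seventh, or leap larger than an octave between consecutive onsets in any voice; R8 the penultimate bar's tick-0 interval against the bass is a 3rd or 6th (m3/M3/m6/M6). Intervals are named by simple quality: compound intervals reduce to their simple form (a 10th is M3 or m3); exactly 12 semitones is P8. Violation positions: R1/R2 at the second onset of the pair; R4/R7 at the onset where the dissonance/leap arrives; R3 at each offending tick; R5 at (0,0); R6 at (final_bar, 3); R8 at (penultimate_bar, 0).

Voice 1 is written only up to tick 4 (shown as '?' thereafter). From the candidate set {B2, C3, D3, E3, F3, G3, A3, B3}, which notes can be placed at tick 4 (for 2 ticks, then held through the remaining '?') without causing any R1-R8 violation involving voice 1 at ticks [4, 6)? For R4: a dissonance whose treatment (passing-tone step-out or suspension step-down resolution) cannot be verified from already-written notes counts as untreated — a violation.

B2: violates R2
C3: violates R4
D3: legal
E3: violates R4
F3: violates R4
G3: legal
A3: violates R4
B3: legal

{B3, D3, G3}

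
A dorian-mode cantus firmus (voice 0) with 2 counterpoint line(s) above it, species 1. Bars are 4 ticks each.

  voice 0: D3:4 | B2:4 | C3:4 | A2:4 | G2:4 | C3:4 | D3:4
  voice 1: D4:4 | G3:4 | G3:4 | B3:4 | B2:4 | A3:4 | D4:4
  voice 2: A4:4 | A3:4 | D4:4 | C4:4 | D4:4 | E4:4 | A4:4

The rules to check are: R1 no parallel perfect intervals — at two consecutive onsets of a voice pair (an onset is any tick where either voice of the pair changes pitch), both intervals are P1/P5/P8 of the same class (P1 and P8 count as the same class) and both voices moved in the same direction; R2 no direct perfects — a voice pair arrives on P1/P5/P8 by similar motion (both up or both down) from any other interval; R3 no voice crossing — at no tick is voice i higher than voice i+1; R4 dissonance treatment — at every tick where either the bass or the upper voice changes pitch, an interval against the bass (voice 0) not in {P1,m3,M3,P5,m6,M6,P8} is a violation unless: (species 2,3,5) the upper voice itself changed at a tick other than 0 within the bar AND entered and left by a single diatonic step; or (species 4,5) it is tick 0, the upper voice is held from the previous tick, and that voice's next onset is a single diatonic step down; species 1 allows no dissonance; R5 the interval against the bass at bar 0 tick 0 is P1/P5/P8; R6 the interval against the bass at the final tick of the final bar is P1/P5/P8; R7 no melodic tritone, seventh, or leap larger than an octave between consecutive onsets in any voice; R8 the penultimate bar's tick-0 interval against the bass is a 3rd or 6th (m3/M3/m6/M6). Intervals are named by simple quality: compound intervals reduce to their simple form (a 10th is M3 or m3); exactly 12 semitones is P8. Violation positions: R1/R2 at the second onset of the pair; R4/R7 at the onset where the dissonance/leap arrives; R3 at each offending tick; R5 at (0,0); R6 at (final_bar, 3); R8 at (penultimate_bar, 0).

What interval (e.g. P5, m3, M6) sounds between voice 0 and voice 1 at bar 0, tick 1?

voice 0=D3 voice 1=D4 -> P8

P8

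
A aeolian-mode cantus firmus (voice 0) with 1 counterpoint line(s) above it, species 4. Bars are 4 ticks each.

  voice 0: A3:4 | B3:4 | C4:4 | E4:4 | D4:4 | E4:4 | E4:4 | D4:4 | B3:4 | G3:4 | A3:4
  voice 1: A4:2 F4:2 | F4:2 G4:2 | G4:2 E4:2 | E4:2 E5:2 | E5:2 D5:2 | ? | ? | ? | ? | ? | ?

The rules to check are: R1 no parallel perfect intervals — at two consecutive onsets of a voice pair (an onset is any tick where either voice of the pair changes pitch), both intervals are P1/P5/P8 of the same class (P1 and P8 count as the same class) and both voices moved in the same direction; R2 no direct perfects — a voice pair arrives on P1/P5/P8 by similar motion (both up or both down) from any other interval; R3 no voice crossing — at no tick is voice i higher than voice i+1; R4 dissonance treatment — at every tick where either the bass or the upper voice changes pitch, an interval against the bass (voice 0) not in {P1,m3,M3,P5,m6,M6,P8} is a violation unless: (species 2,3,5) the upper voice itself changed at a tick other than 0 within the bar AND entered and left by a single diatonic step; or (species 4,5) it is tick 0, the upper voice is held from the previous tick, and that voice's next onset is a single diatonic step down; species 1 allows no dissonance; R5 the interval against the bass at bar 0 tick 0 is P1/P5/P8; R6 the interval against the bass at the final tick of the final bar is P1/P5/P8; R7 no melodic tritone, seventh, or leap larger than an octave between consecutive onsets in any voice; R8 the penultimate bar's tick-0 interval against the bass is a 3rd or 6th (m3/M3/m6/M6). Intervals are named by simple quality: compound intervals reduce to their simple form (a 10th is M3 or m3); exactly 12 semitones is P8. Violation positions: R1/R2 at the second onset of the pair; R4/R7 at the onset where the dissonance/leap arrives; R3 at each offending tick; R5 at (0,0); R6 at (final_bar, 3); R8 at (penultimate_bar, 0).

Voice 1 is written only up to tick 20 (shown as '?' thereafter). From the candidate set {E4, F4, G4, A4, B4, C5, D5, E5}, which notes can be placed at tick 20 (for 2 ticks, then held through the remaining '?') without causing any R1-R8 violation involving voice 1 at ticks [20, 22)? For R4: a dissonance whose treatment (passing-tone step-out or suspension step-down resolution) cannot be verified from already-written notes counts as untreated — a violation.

{B4, C5, G4}

E4: violates R7
F4: violates R4
G4: legal
A4: violates R4
B4: legal
C5: legal
D5: violates R4
E5: violates R1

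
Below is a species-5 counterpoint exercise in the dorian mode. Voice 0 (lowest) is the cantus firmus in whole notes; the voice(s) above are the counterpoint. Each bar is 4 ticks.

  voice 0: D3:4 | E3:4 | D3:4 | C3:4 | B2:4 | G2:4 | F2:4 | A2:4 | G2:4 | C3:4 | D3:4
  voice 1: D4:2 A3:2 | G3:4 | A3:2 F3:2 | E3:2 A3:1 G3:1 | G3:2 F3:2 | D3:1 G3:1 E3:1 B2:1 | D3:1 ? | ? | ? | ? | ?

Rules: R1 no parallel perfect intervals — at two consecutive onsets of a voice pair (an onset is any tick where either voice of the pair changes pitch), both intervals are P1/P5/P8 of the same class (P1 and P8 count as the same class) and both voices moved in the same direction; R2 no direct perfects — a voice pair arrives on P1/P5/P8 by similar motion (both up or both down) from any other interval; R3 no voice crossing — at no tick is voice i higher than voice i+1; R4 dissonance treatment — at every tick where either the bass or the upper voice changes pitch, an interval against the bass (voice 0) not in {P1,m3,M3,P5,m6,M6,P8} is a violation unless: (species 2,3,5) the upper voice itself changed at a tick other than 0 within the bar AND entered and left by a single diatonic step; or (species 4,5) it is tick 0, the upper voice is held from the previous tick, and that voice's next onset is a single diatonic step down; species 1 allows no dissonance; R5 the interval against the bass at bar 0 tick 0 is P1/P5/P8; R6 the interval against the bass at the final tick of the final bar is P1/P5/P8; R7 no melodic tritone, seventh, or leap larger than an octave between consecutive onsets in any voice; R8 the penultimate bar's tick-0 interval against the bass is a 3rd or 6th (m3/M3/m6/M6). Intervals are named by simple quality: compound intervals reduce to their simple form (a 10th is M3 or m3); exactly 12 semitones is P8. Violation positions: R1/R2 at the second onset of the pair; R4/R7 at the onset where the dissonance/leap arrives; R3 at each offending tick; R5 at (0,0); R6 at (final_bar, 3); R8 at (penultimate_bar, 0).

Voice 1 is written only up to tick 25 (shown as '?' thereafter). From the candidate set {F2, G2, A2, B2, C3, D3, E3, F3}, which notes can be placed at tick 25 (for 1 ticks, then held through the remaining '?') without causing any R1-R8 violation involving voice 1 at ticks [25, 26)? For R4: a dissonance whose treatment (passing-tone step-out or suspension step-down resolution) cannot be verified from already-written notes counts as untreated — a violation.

{A2, C3, D3, F2, F3}

F2: legal
G2: violates R4
A2: legal
B2: violates R4
C3: legal
D3: legal
E3: violates R4
F3: legal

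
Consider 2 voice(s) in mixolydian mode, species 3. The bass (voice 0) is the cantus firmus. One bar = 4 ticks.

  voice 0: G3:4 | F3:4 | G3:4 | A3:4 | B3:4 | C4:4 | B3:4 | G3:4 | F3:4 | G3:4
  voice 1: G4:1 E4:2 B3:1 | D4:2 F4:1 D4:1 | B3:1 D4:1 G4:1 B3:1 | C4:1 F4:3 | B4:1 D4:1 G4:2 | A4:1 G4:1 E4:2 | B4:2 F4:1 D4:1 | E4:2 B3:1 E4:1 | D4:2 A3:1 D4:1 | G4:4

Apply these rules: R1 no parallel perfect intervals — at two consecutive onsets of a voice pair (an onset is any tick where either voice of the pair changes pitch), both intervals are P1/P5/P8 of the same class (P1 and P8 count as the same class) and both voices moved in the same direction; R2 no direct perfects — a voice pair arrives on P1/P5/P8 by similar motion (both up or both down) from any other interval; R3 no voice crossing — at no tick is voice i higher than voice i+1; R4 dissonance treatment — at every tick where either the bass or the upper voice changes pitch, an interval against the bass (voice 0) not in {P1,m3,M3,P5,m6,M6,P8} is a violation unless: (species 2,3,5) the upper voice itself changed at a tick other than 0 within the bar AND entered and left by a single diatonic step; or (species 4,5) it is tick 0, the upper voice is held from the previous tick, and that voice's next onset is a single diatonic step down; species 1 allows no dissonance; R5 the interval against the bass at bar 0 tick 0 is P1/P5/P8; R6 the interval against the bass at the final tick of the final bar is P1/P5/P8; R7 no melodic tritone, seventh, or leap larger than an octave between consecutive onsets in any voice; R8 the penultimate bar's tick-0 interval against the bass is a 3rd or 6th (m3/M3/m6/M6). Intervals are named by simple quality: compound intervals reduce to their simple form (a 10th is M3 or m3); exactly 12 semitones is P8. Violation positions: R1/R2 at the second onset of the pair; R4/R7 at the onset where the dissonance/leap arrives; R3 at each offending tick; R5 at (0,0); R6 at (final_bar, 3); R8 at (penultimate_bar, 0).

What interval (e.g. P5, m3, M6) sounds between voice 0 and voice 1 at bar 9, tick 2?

voice 0=G3 voice 1=G4 -> P8

P8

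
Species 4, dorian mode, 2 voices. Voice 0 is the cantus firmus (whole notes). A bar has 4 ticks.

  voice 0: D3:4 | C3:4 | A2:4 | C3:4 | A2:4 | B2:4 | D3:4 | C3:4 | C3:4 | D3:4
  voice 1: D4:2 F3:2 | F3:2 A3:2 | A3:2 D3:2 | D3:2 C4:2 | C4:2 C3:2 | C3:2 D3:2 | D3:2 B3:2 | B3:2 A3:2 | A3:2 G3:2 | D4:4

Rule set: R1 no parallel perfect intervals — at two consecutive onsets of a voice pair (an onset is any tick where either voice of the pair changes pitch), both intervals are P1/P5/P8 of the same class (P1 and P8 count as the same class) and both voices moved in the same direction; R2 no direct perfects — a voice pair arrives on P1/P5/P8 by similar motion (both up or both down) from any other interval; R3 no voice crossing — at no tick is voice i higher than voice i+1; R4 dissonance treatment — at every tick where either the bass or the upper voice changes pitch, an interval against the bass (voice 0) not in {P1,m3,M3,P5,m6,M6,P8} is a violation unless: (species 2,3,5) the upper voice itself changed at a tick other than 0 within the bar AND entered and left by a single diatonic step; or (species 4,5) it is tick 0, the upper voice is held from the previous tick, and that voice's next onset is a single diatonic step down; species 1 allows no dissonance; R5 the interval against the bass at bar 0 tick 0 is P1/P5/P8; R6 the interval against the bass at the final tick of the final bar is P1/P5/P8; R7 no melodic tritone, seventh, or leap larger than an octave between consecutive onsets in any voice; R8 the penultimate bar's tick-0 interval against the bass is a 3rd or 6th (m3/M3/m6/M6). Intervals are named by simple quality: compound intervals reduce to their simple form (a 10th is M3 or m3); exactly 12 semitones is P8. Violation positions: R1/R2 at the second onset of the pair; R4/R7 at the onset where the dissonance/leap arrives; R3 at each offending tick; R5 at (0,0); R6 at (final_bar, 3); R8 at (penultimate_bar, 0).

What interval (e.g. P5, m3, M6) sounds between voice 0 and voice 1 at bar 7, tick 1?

voice 0=C3 voice 1=B3 -> M7

M7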